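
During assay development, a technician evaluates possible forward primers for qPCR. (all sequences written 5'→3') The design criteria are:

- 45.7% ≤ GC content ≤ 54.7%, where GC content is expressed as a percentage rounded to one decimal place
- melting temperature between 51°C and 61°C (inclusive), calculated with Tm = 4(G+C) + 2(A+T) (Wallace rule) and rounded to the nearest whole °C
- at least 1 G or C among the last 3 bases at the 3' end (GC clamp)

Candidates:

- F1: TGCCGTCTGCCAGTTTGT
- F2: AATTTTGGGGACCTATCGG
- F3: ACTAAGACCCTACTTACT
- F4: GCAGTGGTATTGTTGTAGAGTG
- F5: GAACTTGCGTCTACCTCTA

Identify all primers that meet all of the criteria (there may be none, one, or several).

F2 and F5.

F1 (18 nt, A=1 T=7 G=5 C=5): GC 10/18 = 55.6%, outside 45.7–54.7% ✗; Tm = 2·8 + 4·10 = 56°C ✓; 3' end TGT has 1 G/C ✓ — fails.
F2 (19 nt, A=4 T=6 G=6 C=3): GC 9/19 = 47.4% ✓; Tm = 2·10 + 4·9 = 56°C ✓; 3' end CGG has 3 G/C ✓ — passes.
F3 (18 nt, A=6 T=5 G=1 C=6): GC 7/18 = 38.9%, outside 45.7–54.7% ✗; Tm = 2·11 + 4·7 = 50°C, outside 51–61°C ✗; 3' end ACT has 1 G/C ✓ — fails.
F4 (22 nt, A=4 T=8 G=9 C=1): GC 10/22 = 45.5%, outside 45.7–54.7% ✗; Tm = 2·12 + 4·10 = 64°C, outside 51–61°C ✗; 3' end GTG has 2 G/C ✓ — fails.
F5 (19 nt, A=4 T=6 G=3 C=6): GC 9/19 = 47.4% ✓; Tm = 2·10 + 4·9 = 56°C ✓; 3' end CTA has 1 G/C ✓ — passes.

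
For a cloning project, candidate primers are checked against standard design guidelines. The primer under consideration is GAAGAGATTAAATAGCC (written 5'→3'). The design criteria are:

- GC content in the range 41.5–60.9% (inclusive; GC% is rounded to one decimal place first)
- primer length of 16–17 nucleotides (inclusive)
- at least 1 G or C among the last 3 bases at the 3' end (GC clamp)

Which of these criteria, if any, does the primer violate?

Fails: GC content.

Base counts: A=8, T=3, G=4, C=2 (length 17).
GC content: GC 6/17 = 35.3%, outside 41.5–60.9% ✗
length: length 17 ✓
GC clamp: 3' end GCC has 3 G/C ✓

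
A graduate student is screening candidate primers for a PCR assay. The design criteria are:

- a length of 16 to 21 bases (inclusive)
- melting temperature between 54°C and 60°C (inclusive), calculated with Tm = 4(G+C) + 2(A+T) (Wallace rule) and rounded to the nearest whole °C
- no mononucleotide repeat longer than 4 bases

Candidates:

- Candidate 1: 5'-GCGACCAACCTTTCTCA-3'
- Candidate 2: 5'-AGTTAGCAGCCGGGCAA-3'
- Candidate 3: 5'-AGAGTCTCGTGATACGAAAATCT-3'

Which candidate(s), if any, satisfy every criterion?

Candidate 1 (17 nt, A=4 T=4 G=2 C=7): length 17 ✓; Tm = 2·8 + 4·9 = 52°C, outside 54–60°C ✗; longest run = 3 ✓ — fails.
Candidate 2 (17 nt, A=5 T=2 G=6 C=4): length 17 ✓; Tm = 2·7 + 4·10 = 54°C ✓; longest run = 3 ✓ — passes.
Candidate 3 (23 nt, A=8 T=6 G=5 C=4): length 23, outside 16–21 ✗; Tm = 2·14 + 4·9 = 64°C, outside 54–60°C ✗; longest run = 4 ✓ — fails.

Candidate 2 only.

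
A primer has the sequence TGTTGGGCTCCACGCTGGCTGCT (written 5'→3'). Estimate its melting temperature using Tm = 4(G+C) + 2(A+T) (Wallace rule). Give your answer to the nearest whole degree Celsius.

Base counts: A=1, T=7, G=8, C=7 (length 23).
Tm = 2·(1+7) + 4·(8+7) = 2·8 + 4·15 = 16 + 60 = 76°C.

76°C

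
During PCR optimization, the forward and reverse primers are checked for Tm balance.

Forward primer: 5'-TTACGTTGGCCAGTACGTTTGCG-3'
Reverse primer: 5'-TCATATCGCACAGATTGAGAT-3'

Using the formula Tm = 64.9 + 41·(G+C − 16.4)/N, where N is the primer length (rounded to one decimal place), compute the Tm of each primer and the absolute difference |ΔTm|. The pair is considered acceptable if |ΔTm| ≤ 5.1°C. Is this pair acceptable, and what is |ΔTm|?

Forward: G+C = 12, N = 23 → Tm = 64.9 + 41·(12 − 16.4)/23 = 57.1°C.
Reverse: G+C = 8, N = 21 → Tm = 64.9 + 41·(8 − 16.4)/21 = 48.5°C.
|ΔTm| = |57.1 − 48.5| = 8.6°C, > 5.1°C.

|ΔTm| = 8.6°C; the pair is not acceptable.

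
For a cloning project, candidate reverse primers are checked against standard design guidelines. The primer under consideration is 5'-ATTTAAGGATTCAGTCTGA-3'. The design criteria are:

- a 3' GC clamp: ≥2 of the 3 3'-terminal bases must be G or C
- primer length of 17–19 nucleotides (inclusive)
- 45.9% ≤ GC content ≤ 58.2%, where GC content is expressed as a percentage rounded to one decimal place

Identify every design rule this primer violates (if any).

Base counts: A=6, T=7, G=4, C=2 (length 19).
GC clamp: 3' end TGA has 1 G/C, need ≥2 ✗
length: length 19 ✓
GC content: GC 6/19 = 31.6%, outside 45.9–58.2% ✗

Fails: GC clamp, GC content.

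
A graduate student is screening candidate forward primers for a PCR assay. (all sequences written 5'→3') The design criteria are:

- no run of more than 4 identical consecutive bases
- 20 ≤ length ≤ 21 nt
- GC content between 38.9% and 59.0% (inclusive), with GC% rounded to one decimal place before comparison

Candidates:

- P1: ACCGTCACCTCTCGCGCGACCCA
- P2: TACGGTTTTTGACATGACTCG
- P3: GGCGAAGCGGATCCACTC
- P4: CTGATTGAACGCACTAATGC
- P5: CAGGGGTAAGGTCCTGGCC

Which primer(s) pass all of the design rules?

P4 only.

P1 (23 nt, A=4 T=3 G=4 C=12): longest run = 3 ✓; length 23, outside 20–21 ✗; GC 16/23 = 69.6%, outside 38.9–59.0% ✗ — fails.
P2 (21 nt, A=4 T=8 G=5 C=4): longest run = 5, exceeds 4 ✗; length 21 ✓; GC 9/21 = 42.9% ✓ — fails.
P3 (18 nt, A=4 T=2 G=6 C=6): longest run = 2 ✓; length 18, outside 20–21 ✗; GC 12/18 = 66.7%, outside 38.9–59.0% ✗ — fails.
P4 (20 nt, A=6 T=5 G=4 C=5): longest run = 2 ✓; length 20 ✓; GC 9/20 = 45.0% ✓ — passes.
P5 (19 nt, A=3 T=3 G=8 C=5): longest run = 4 ✓; length 19, outside 20–21 ✗; GC 13/19 = 68.4%, outside 38.9–59.0% ✗ — fails.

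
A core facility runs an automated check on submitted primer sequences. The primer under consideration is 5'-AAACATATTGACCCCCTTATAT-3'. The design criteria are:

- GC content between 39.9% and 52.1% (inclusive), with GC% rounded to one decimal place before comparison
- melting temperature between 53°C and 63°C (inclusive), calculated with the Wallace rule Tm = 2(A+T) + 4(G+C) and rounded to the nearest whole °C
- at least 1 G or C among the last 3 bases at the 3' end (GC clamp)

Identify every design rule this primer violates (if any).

Base counts: A=8, T=7, G=1, C=6 (length 22).
GC content: GC 7/22 = 31.8%, outside 39.9–52.1% ✗
Tm: Tm = 2·15 + 4·7 = 58°C ✓
GC clamp: 3' end TAT has 0 G/C, need ≥1 ✗

Fails: GC content, GC clamp.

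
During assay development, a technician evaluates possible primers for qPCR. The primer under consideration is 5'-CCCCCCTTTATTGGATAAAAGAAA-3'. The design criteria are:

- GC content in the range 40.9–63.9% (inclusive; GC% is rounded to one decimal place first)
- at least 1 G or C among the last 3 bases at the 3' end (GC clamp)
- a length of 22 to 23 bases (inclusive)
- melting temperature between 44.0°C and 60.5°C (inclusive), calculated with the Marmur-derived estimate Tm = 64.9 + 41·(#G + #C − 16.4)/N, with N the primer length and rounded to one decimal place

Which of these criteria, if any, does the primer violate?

Fails: GC content, GC clamp, length.

Base counts: A=9, T=6, G=3, C=6 (length 24).
GC content: GC 9/24 = 37.5%, outside 40.9–63.9% ✗
GC clamp: 3' end AAA has 0 G/C, need ≥1 ✗
length: length 24, outside 22–23 ✗
Tm: Tm = 64.9 + 41·(9 − 16.4)/24 = 52.3°C ✓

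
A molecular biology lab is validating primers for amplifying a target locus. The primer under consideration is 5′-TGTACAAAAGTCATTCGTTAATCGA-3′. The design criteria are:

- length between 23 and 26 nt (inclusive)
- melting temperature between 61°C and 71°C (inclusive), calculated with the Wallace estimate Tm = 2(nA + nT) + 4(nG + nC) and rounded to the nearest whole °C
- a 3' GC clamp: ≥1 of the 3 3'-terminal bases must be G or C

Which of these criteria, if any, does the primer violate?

Meets all criteria.

Base counts: A=9, T=8, G=4, C=4 (length 25).
length: length 25 ✓
Tm: Tm = 2·17 + 4·8 = 66°C ✓
GC clamp: 3' end CGA has 2 G/C ✓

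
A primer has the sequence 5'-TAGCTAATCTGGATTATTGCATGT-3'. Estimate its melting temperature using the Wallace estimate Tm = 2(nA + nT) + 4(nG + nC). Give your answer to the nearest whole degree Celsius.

64°C

Base counts: A=6, T=10, G=5, C=3 (length 24).
Tm = 2·(6+10) + 4·(5+3) = 2·16 + 4·8 = 32 + 32 = 64°C.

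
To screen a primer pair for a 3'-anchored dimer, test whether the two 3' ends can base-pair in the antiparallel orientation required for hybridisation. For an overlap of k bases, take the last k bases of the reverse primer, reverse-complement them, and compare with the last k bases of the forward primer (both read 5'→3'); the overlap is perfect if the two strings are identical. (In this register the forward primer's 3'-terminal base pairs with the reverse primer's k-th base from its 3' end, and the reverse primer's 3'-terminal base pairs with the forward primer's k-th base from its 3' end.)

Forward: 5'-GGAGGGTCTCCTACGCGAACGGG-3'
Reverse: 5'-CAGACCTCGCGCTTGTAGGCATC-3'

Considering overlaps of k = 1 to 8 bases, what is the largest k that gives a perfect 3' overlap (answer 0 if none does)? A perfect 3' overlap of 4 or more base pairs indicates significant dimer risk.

Longest perfect overlap: 1 complementary base pair; below the dimer-risk threshold (threshold 4).

Last 8 bases (5'→3') — forward …CGAACGGG, reverse …TAGGCATC.
Reverse complement of the reverse primer's last 8 bases: GATGCCTA; its first k bases are the reverse complement of the reverse primer's last k bases, so a perfect k-base overlap needs the forward primer's last k bases to equal them.
Comparing (forward last k vs required): k=1: G vs G ✓; k=2: GG vs GA ✗; k=3: GGG vs GAT ✗; k=4: CGGG vs GATG ✗; k=5: ACGGG vs GATGC ✗; k=6: AACGGG vs GATGCC ✗; k=7: GAACGGG vs GATGCCT ✗; k=8: CGAACGGG vs GATGCCTA ✗.
Only k = 1 is perfect, so the longest perfect 3' overlap is 1.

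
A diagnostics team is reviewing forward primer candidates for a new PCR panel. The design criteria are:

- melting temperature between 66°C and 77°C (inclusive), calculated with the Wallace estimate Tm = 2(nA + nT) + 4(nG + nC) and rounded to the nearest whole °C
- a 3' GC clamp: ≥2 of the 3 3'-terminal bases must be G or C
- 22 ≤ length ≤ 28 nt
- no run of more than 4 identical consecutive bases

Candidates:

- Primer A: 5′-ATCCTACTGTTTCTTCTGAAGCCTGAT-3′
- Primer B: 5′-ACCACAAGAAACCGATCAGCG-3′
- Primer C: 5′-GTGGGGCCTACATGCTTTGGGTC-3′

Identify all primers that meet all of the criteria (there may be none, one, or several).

Primer A (27 nt, A=5 T=11 G=4 C=7): Tm = 2·16 + 4·11 = 76°C ✓; 3' end GAT has 1 G/C, need ≥2 ✗; length 27 ✓; longest run = 3 ✓ — fails.
Primer B (21 nt, A=9 T=1 G=4 C=7): Tm = 2·10 + 4·11 = 64°C, outside 66–77°C ✗; 3' end GCG has 3 G/C ✓; length 21, outside 22–28 ✗; longest run = 3 ✓ — fails.
Primer C (23 nt, A=2 T=7 G=9 C=5): Tm = 2·9 + 4·14 = 74°C ✓; 3' end GTC has 2 G/C ✓; length 23 ✓; longest run = 4 ✓ — passes.

Primer C only.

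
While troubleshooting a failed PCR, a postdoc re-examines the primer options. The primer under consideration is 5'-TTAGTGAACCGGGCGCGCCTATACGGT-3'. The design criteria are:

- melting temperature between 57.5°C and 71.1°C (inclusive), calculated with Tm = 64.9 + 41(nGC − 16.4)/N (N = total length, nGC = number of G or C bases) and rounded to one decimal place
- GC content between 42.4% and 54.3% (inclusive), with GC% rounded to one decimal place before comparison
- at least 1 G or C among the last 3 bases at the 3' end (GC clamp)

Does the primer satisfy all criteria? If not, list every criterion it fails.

Fails: GC content.

Base counts: A=5, T=6, G=9, C=7 (length 27).
Tm: Tm = 64.9 + 41·(16 − 16.4)/27 = 64.3°C ✓
GC content: GC 16/27 = 59.3%, outside 42.4–54.3% ✗
GC clamp: 3' end GGT has 2 G/C ✓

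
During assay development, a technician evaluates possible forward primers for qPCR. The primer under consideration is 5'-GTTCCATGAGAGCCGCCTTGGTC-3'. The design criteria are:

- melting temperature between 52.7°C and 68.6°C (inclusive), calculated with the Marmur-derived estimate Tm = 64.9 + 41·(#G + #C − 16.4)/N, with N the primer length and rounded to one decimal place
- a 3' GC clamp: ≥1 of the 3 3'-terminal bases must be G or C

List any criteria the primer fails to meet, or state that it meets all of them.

Base counts: A=3, T=6, G=7, C=7 (length 23).
Tm: Tm = 64.9 + 41·(14 − 16.4)/23 = 60.6°C ✓
GC clamp: 3' end GTC has 2 G/C ✓

Meets all criteria.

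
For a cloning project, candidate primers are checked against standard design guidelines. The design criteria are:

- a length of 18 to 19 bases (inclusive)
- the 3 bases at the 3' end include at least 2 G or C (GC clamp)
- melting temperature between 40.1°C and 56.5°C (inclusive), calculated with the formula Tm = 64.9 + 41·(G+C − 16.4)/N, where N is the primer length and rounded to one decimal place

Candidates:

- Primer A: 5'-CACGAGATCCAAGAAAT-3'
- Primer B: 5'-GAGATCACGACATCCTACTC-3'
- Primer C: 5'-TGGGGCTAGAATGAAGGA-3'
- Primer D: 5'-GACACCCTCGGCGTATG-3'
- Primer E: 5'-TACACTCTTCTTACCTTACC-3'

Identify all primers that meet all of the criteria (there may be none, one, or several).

Primer C only.

Primer A (17 nt, A=8 T=2 G=3 C=4): length 17, outside 18–19 ✗; 3' end AAT has 0 G/C, need ≥2 ✗; Tm = 64.9 + 41·(7 − 16.4)/17 = 42.2°C ✓ — fails.
Primer B (20 nt, A=6 T=4 G=3 C=7): length 20, outside 18–19 ✗; 3' end CTC has 2 G/C ✓; Tm = 64.9 + 41·(10 − 16.4)/20 = 51.8°C ✓ — fails.
Primer C (18 nt, A=6 T=3 G=8 C=1): length 18 ✓; 3' end GGA has 2 G/C ✓; Tm = 64.9 + 41·(9 − 16.4)/18 = 48.0°C ✓ — passes.
Primer D (17 nt, A=3 T=3 G=5 C=6): length 17, outside 18–19 ✗; 3' end ATG has 1 G/C, need ≥2 ✗; Tm = 64.9 + 41·(11 − 16.4)/17 = 51.9°C ✓ — fails.
Primer E (20 nt, A=4 T=8 G=0 C=8): length 20, outside 18–19 ✗; 3' end ACC has 2 G/C ✓; Tm = 64.9 + 41·(8 − 16.4)/20 = 47.7°C ✓ — fails.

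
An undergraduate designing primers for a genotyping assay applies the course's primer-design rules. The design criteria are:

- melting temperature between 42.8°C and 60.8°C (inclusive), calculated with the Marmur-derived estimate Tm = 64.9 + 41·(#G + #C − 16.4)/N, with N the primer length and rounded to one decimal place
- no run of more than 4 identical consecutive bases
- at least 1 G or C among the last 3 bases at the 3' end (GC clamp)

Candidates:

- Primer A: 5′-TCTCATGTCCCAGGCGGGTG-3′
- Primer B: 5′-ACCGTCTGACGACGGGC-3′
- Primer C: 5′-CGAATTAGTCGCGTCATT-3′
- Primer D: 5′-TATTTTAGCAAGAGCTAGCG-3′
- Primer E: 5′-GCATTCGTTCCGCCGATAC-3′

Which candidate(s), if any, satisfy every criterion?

Primer A, Primer B, Primer D and Primer E.

Primer A (20 nt, A=2 T=5 G=7 C=6): Tm = 64.9 + 41·(13 − 16.4)/20 = 57.9°C ✓; longest run = 3 ✓; 3' end GTG has 2 G/C ✓ — passes.
Primer B (17 nt, A=3 T=2 G=6 C=6): Tm = 64.9 + 41·(12 − 16.4)/17 = 54.3°C ✓; longest run = 3 ✓; 3' end GGC has 3 G/C ✓ — passes.
Primer C (18 nt, A=4 T=6 G=4 C=4): Tm = 64.9 + 41·(8 − 16.4)/18 = 45.8°C ✓; longest run = 2 ✓; 3' end ATT has 0 G/C, need ≥1 ✗ — fails.
Primer D (20 nt, A=6 T=6 G=5 C=3): Tm = 64.9 + 41·(8 − 16.4)/20 = 47.7°C ✓; longest run = 4 ✓; 3' end GCG has 3 G/C ✓ — passes.
Primer E (19 nt, A=3 T=5 G=4 C=7): Tm = 64.9 + 41·(11 − 16.4)/19 = 53.2°C ✓; longest run = 2 ✓; 3' end TAC has 1 G/C ✓ — passes.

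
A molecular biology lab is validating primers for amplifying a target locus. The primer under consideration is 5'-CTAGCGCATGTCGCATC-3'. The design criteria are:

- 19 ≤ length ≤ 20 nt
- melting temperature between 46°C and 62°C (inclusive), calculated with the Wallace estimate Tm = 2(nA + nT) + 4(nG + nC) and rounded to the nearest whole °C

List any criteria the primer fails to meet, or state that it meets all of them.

Fails: length.

Base counts: A=3, T=4, G=4, C=6 (length 17).
length: length 17, outside 19–20 ✗
Tm: Tm = 2·7 + 4·10 = 54°C ✓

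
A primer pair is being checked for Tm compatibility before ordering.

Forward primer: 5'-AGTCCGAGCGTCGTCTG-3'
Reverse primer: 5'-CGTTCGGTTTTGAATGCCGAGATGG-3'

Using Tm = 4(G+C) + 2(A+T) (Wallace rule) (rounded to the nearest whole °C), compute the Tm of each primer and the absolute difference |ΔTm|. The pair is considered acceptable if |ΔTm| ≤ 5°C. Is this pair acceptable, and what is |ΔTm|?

Forward: A=2 T=4 G=6 C=5 → Tm = 2·6 + 4·11 = 56°C.
Reverse: A=4 T=8 G=9 C=4 → Tm = 2·12 + 4·13 = 76°C.
|ΔTm| = |56 − 76| = 20°C, > 5°C.

|ΔTm| = 20°C; the pair is not acceptable.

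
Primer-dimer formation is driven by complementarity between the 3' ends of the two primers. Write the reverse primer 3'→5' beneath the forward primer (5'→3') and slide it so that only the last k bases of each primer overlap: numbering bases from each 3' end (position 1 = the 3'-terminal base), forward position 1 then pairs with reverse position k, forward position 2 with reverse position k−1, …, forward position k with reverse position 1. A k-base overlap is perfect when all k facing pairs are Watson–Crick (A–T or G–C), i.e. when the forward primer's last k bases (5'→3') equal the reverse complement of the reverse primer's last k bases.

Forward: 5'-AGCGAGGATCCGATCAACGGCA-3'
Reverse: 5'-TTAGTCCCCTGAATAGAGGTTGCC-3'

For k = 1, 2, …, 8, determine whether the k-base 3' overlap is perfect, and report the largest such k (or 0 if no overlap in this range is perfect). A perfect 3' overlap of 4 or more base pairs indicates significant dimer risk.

Longest perfect overlap: 4 complementary base pairs; significant dimer risk (threshold 4).

Last 8 bases (5'→3') — forward …CAACGGCA, reverse …AGGTTGCC.
Reverse complement of the reverse primer's last 8 bases: GGCAACCT; its first k bases are the reverse complement of the reverse primer's last k bases, so a perfect k-base overlap needs the forward primer's last k bases to equal them.
Comparing (forward last k vs required): k=1: A vs G ✗; k=2: CA vs GG ✗; k=3: GCA vs GGC ✗; k=4: GGCA vs GGCA ✓; k=5: CGGCA vs GGCAA ✗; k=6: ACGGCA vs GGCAAC ✗; k=7: AACGGCA vs GGCAACC ✗; k=8: CAACGGCA vs GGCAACCT ✗.
Only k = 4 is perfect, so the longest perfect 3' overlap is 4.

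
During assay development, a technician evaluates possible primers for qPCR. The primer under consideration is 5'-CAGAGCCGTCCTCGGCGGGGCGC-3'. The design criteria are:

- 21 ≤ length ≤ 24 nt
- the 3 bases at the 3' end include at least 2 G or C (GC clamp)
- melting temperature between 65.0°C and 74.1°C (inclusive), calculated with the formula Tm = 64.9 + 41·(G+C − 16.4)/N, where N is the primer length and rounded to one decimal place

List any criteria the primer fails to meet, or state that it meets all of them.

Base counts: A=2, T=2, G=10, C=9 (length 23).
length: length 23 ✓
GC clamp: 3' end CGC has 3 G/C ✓
Tm: Tm = 64.9 + 41·(19 − 16.4)/23 = 69.5°C ✓

Meets all criteria.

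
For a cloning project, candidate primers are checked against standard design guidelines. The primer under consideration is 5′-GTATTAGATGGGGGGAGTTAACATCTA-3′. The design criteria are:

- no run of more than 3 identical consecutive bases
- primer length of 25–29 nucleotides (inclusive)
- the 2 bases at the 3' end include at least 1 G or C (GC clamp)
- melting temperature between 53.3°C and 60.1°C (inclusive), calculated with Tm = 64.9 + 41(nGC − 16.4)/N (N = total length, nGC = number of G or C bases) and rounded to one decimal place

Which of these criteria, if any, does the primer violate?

Base counts: A=8, T=8, G=9, C=2 (length 27).
homopolymer run: longest run = 6, exceeds 3 ✗
length: length 27 ✓
GC clamp: 3' end TA has 0 G/C, need ≥1 ✗
Tm: Tm = 64.9 + 41·(11 − 16.4)/27 = 56.7°C ✓

Fails: homopolymer run, GC clamp.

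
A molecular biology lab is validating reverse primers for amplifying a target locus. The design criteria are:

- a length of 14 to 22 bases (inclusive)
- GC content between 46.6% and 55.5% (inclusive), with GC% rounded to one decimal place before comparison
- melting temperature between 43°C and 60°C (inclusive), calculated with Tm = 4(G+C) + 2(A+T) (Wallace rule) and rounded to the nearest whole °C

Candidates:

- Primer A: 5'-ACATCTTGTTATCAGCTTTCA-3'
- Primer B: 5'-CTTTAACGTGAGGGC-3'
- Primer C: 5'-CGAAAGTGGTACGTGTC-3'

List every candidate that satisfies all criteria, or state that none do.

Primer A (21 nt, A=5 T=9 G=2 C=5): length 21 ✓; GC 7/21 = 33.3%, outside 46.6–55.5% ✗; Tm = 2·14 + 4·7 = 56°C ✓ — fails.
Primer B (15 nt, A=3 T=4 G=5 C=3): length 15 ✓; GC 8/15 = 53.3% ✓; Tm = 2·7 + 4·8 = 46°C ✓ — passes.
Primer C (17 nt, A=4 T=4 G=6 C=3): length 17 ✓; GC 9/17 = 52.9% ✓; Tm = 2·8 + 4·9 = 52°C ✓ — passes.

Primer B and Primer C.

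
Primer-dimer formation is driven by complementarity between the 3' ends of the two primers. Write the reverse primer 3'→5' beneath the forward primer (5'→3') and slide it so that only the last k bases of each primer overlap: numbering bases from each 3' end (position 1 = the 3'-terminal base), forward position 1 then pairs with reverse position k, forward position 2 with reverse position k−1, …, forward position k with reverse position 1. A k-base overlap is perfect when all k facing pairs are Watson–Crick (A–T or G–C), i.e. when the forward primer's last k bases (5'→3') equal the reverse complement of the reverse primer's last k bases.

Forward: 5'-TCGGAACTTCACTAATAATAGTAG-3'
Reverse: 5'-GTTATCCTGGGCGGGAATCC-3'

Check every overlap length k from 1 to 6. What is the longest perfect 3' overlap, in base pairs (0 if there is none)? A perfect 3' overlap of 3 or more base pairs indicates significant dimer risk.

Last 6 bases (5'→3') — forward …TAGTAG, reverse …GAATCC.
Reverse complement of the reverse primer's last 6 bases: GGATTC; its first k bases are the reverse complement of the reverse primer's last k bases, so a perfect k-base overlap needs the forward primer's last k bases to equal them.
Comparing (forward last k vs required): k=1: G vs G ✓; k=2: AG vs GG ✗; k=3: TAG vs GGA ✗; k=4: GTAG vs GGAT ✗; k=5: AGTAG vs GGATT ✗; k=6: TAGTAG vs GGATTC ✗.
Only k = 1 is perfect, so the longest perfect 3' overlap is 1.

Longest perfect overlap: 1 complementary base pair; below the dimer-risk threshold (threshold 3).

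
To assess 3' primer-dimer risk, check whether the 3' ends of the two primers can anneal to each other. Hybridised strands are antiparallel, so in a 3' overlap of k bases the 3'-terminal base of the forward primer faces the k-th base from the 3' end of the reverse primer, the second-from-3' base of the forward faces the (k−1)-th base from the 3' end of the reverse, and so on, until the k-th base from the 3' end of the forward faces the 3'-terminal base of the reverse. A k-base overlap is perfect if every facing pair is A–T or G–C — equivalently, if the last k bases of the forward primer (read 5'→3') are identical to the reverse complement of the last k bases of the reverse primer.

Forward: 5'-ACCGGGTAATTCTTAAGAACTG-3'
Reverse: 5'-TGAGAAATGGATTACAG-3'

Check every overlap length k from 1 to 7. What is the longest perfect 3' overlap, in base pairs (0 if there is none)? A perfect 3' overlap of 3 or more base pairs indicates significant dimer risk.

Longest perfect overlap: 3 complementary base pairs; significant dimer risk (threshold 3).

Last 7 bases (5'→3') — forward …AGAACTG, reverse …ATTACAG.
Reverse complement of the reverse primer's last 7 bases: CTGTAAT; its first k bases are the reverse complement of the reverse primer's last k bases, so a perfect k-base overlap needs the forward primer's last k bases to equal them.
Comparing (forward last k vs required): k=1: G vs C ✗; k=2: TG vs CT ✗; k=3: CTG vs CTG ✓; k=4: ACTG vs CTGT ✗; k=5: AACTG vs CTGTA ✗; k=6: GAACTG vs CTGTAA ✗; k=7: AGAACTG vs CTGTAAT ✗.
Only k = 3 is perfect, so the longest perfect 3' overlap is 3.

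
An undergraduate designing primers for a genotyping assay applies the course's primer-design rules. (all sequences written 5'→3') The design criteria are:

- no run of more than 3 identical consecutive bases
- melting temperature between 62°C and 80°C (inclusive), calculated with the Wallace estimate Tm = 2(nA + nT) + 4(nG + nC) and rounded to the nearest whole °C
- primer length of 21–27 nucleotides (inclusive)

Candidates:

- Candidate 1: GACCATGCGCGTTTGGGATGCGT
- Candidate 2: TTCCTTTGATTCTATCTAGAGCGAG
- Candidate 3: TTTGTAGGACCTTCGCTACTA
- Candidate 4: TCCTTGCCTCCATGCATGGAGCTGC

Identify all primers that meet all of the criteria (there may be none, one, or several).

Candidate 1, Candidate 2 and Candidate 4.

Candidate 1 (23 nt, A=3 T=6 G=9 C=5): longest run = 3 ✓; Tm = 2·9 + 4·14 = 74°C ✓; length 23 ✓ — passes.
Candidate 2 (25 nt, A=5 T=10 G=5 C=5): longest run = 3 ✓; Tm = 2·15 + 4·10 = 70°C ✓; length 25 ✓ — passes.
Candidate 3 (21 nt, A=4 T=8 G=4 C=5): longest run = 3 ✓; Tm = 2·12 + 4·9 = 60°C, outside 62–80°C ✗; length 21 ✓ — fails.
Candidate 4 (25 nt, A=3 T=7 G=6 C=9): longest run = 2 ✓; Tm = 2·10 + 4·15 = 80°C ✓; length 25 ✓ — passes.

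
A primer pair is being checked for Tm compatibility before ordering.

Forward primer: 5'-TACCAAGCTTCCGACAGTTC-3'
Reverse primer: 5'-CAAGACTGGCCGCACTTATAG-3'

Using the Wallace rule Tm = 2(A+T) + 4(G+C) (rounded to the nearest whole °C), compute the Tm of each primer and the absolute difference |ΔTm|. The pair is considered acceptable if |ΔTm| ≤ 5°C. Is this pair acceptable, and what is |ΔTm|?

|ΔTm| = 4°C; the pair is acceptable.

Forward: A=5 T=5 G=3 C=7 → Tm = 2·10 + 4·10 = 60°C.
Reverse: A=6 T=4 G=5 C=6 → Tm = 2·10 + 4·11 = 64°C.
|ΔTm| = |60 − 64| = 4°C, ≤ 5°C.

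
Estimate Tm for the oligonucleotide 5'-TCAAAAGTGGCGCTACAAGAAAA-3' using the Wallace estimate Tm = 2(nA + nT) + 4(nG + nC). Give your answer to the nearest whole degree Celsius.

64°C

Base counts: A=11, T=3, G=5, C=4 (length 23).
Tm = 2·(11+3) + 4·(5+4) = 2·14 + 4·9 = 28 + 36 = 64°C.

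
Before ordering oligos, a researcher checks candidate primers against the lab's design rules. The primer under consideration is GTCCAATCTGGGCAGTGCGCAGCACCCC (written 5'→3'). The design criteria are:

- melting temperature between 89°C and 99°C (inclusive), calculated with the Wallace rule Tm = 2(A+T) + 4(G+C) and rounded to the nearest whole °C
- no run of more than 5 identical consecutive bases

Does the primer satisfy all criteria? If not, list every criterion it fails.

Meets all criteria.

Base counts: A=5, T=4, G=8, C=11 (length 28).
Tm: Tm = 2·9 + 4·19 = 94°C ✓
homopolymer run: longest run = 4 ✓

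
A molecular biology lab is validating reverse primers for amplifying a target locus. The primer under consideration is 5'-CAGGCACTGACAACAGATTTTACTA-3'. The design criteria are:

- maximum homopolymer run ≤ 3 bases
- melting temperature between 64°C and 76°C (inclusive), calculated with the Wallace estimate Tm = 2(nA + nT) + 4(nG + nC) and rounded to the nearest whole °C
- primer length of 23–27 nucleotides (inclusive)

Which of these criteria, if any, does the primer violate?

Fails: homopolymer run.

Base counts: A=9, T=6, G=4, C=6 (length 25).
homopolymer run: longest run = 4, exceeds 3 ✗
Tm: Tm = 2·15 + 4·10 = 70°C ✓
length: length 25 ✓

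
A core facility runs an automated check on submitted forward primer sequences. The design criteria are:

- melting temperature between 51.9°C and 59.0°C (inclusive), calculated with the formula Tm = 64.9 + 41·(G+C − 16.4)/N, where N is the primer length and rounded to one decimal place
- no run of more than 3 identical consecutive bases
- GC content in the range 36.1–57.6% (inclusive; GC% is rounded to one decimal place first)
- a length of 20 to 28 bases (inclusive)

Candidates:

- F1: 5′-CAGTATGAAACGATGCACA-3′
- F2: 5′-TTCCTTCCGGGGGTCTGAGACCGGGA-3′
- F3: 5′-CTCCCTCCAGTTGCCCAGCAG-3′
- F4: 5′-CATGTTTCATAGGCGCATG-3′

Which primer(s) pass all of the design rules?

None of the candidates satisfy all criteria.

F1 (19 nt, A=8 T=3 G=4 C=4): Tm = 64.9 + 41·(8 − 16.4)/19 = 46.8°C, outside 51.9–59.0°C ✗; longest run = 3 ✓; GC 8/19 = 42.1% ✓; length 19, outside 20–28 ✗ — fails.
F2 (26 nt, A=3 T=6 G=10 C=7): Tm = 64.9 + 41·(17 − 16.4)/26 = 65.8°C, outside 51.9–59.0°C ✗; longest run = 5, exceeds 3 ✗; GC 17/26 = 65.4%, outside 36.1–57.6% ✗; length 26 ✓ — fails.
F3 (21 nt, A=3 T=4 G=4 C=10): Tm = 64.9 + 41·(14 − 16.4)/21 = 60.2°C, outside 51.9–59.0°C ✗; longest run = 3 ✓; GC 14/21 = 66.7%, outside 36.1–57.6% ✗; length 21 ✓ — fails.
F4 (19 nt, A=4 T=6 G=5 C=4): Tm = 64.9 + 41·(9 − 16.4)/19 = 48.9°C, outside 51.9–59.0°C ✗; longest run = 3 ✓; GC 9/19 = 47.4% ✓; length 19, outside 20–28 ✗ — fails.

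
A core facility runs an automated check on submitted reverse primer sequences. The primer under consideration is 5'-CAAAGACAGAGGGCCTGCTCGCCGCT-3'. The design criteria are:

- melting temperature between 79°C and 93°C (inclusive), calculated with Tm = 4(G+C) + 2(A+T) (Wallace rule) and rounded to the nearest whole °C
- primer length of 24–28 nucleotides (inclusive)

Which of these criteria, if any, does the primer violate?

Meets all criteria.

Base counts: A=6, T=3, G=8, C=9 (length 26).
Tm: Tm = 2·9 + 4·17 = 86°C ✓
length: length 26 ✓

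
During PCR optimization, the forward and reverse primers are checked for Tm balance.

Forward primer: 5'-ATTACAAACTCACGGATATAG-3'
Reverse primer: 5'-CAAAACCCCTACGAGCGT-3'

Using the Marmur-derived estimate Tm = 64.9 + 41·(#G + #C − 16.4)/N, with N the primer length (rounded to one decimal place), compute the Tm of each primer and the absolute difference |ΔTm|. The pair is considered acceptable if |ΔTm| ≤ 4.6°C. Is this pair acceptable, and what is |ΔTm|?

Forward: G+C = 7, N = 21 → Tm = 64.9 + 41·(7 − 16.4)/21 = 46.5°C.
Reverse: G+C = 10, N = 18 → Tm = 64.9 + 41·(10 − 16.4)/18 = 50.3°C.
|ΔTm| = |46.5 − 50.3| = 3.8°C, ≤ 4.6°C.

|ΔTm| = 3.8°C; the pair is acceptable.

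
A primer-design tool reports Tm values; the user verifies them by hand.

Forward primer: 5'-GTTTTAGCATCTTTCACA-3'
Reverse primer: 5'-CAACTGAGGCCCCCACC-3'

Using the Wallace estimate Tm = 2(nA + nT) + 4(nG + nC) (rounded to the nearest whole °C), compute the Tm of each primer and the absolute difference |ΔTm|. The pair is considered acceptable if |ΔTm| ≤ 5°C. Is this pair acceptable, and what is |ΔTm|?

Forward: A=4 T=8 G=2 C=4 → Tm = 2·12 + 4·6 = 48°C.
Reverse: A=4 T=1 G=3 C=9 → Tm = 2·5 + 4·12 = 58°C.
|ΔTm| = |48 − 58| = 10°C, > 5°C.

|ΔTm| = 10°C; the pair is not acceptable.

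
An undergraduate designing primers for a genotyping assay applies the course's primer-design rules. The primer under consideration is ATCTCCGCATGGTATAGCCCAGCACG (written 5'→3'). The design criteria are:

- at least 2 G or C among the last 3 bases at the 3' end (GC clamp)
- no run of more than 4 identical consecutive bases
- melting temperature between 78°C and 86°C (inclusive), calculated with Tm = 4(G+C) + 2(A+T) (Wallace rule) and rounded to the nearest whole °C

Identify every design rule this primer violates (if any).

Base counts: A=6, T=5, G=6, C=9 (length 26).
GC clamp: 3' end ACG has 2 G/C ✓
homopolymer run: longest run = 3 ✓
Tm: Tm = 2·11 + 4·15 = 82°C ✓

Meets all criteria.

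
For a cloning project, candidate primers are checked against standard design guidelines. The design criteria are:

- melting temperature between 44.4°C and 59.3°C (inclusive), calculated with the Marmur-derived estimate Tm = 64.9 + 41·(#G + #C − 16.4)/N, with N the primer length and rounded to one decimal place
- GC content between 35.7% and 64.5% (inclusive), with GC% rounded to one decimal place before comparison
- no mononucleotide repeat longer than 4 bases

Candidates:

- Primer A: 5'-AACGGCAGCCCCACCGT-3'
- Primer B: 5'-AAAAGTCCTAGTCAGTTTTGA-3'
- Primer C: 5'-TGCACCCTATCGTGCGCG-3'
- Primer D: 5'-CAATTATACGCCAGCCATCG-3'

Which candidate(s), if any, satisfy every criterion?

Primer D only.

Primer A (17 nt, A=4 T=1 G=4 C=8): Tm = 64.9 + 41·(12 − 16.4)/17 = 54.3°C ✓; GC 12/17 = 70.6%, outside 35.7–64.5% ✗; longest run = 4 ✓ — fails.
Primer B (21 nt, A=7 T=7 G=4 C=3): Tm = 64.9 + 41·(7 − 16.4)/21 = 46.5°C ✓; GC 7/21 = 33.3%, outside 35.7–64.5% ✗; longest run = 4 ✓ — fails.
Primer C (18 nt, A=2 T=4 G=5 C=7): Tm = 64.9 + 41·(12 − 16.4)/18 = 54.9°C ✓; GC 12/18 = 66.7%, outside 35.7–64.5% ✗; longest run = 3 ✓ — fails.
Primer D (20 nt, A=6 T=4 G=3 C=7): Tm = 64.9 + 41·(10 − 16.4)/20 = 51.8°C ✓; GC 10/20 = 50.0% ✓; longest run = 2 ✓ — passes.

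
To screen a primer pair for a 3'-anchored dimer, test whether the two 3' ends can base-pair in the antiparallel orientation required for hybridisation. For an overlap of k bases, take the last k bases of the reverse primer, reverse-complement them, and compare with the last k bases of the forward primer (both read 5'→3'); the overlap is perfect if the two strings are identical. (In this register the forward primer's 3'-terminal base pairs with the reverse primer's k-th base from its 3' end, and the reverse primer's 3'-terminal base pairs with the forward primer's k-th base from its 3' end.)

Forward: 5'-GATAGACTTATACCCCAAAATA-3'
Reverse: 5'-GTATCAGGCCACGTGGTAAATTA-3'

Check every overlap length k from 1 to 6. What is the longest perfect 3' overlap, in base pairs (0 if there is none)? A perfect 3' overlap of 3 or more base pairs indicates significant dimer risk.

Longest perfect overlap: 2 complementary base pairs; below the dimer-risk threshold (threshold 3).

Last 6 bases (5'→3') — forward …AAAATA, reverse …AAATTA.
Reverse complement of the reverse primer's last 6 bases: TAATTT; its first k bases are the reverse complement of the reverse primer's last k bases, so a perfect k-base overlap needs the forward primer's last k bases to equal them.
Comparing (forward last k vs required): k=1: A vs T ✗; k=2: TA vs TA ✓; k=3: ATA vs TAA ✗; k=4: AATA vs TAAT ✗; k=5: AAATA vs TAATT ✗; k=6: AAAATA vs TAATTT ✗.
Only k = 2 is perfect, so the longest perfect 3' overlap is 2.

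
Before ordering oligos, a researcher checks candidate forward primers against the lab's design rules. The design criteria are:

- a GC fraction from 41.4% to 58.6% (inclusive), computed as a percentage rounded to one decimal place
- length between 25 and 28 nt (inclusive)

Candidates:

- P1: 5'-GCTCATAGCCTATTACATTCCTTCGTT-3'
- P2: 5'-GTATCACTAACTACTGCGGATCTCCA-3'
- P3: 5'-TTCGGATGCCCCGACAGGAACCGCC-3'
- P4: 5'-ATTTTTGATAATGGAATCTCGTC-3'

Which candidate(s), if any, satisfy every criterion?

P1 (27 nt, A=5 T=11 G=3 C=8): GC 11/27 = 40.7%, outside 41.4–58.6% ✗; length 27 ✓ — fails.
P2 (26 nt, A=7 T=7 G=4 C=8): GC 12/26 = 46.2% ✓; length 26 ✓ — passes.
P3 (25 nt, A=5 T=3 G=7 C=10): GC 17/25 = 68.0%, outside 41.4–58.6% ✗; length 25 ✓ — fails.
P4 (23 nt, A=6 T=10 G=4 C=3): GC 7/23 = 30.4%, outside 41.4–58.6% ✗; length 23, outside 25–28 ✗ — fails.

P2 only.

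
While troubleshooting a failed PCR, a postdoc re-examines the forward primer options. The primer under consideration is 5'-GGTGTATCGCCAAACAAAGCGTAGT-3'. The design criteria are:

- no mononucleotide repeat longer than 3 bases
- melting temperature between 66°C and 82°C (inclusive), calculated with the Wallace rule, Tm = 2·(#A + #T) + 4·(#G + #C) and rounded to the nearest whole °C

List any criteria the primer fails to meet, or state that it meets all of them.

Meets all criteria.

Base counts: A=8, T=5, G=7, C=5 (length 25).
homopolymer run: longest run = 3 ✓
Tm: Tm = 2·13 + 4·12 = 74°C ✓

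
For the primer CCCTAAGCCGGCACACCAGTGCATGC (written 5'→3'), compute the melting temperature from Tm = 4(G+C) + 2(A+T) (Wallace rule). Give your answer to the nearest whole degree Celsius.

86°C

Base counts: A=6, T=3, G=6, C=11 (length 26).
Tm = 2·(6+3) + 4·(6+11) = 2·9 + 4·17 = 18 + 68 = 86°C.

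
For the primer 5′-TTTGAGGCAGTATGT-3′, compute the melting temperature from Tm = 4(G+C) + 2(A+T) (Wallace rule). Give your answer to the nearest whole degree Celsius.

42°C

Base counts: A=3, T=6, G=5, C=1 (length 15).
Tm = 2·(3+6) + 4·(5+1) = 2·9 + 4·6 = 18 + 24 = 42°C.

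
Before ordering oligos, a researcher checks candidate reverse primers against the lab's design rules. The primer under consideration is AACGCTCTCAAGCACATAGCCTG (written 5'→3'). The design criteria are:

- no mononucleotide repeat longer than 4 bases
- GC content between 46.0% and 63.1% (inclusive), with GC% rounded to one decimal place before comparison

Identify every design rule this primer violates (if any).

Meets all criteria.

Base counts: A=7, T=4, G=4, C=8 (length 23).
homopolymer run: longest run = 2 ✓
GC content: GC 12/23 = 52.2% ✓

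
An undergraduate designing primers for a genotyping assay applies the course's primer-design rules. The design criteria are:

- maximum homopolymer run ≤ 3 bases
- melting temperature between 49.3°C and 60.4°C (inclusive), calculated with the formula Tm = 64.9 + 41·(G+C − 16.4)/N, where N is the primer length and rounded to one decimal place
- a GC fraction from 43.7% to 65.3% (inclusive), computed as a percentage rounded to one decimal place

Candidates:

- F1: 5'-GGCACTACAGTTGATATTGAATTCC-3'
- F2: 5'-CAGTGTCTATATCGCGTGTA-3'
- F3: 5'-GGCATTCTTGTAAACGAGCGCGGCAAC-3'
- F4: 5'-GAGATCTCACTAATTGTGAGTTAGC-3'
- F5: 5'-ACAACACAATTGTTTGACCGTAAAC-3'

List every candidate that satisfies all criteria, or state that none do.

F2 only.

F1 (25 nt, A=7 T=8 G=5 C=5): longest run = 2 ✓; Tm = 64.9 + 41·(10 − 16.4)/25 = 54.4°C ✓; GC 10/25 = 40.0%, outside 43.7–65.3% ✗ — fails.
F2 (20 nt, A=4 T=7 G=5 C=4): longest run = 1 ✓; Tm = 64.9 + 41·(9 − 16.4)/20 = 49.7°C ✓; GC 9/20 = 45.0% ✓ — passes.
F3 (27 nt, A=7 T=5 G=8 C=7): longest run = 3 ✓; Tm = 64.9 + 41·(15 − 16.4)/27 = 62.8°C, outside 49.3–60.4°C ✗; GC 15/27 = 55.6% ✓ — fails.
F4 (25 nt, A=7 T=8 G=6 C=4): longest run = 2 ✓; Tm = 64.9 + 41·(10 − 16.4)/25 = 54.4°C ✓; GC 10/25 = 40.0%, outside 43.7–65.3% ✗ — fails.
F5 (25 nt, A=10 T=6 G=3 C=6): longest run = 3 ✓; Tm = 64.9 + 41·(9 − 16.4)/25 = 52.8°C ✓; GC 9/25 = 36.0%, outside 43.7–65.3% ✗ — fails.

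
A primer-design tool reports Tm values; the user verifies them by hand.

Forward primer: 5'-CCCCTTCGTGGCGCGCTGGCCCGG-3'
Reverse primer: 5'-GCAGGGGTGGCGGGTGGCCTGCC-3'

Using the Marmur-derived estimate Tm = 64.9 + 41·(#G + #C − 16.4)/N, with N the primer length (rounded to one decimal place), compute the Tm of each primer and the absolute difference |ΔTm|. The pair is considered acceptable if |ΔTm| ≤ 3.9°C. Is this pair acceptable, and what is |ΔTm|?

Forward: G+C = 20, N = 24 → Tm = 64.9 + 41·(20 − 16.4)/24 = 71.1°C.
Reverse: G+C = 19, N = 23 → Tm = 64.9 + 41·(19 − 16.4)/23 = 69.5°C.
|ΔTm| = |71.1 − 69.5| = 1.6°C, ≤ 3.9°C.

|ΔTm| = 1.6°C; the pair is acceptable.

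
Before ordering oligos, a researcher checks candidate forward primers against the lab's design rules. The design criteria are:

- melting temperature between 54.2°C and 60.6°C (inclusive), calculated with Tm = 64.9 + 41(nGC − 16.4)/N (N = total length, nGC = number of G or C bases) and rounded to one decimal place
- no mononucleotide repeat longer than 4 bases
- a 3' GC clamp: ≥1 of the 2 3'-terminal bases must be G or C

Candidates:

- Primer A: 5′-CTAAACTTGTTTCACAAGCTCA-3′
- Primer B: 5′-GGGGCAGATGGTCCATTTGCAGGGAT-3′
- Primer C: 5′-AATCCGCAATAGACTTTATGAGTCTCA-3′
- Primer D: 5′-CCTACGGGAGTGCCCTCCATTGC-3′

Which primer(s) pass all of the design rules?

Primer A (22 nt, A=7 T=7 G=2 C=6): Tm = 64.9 + 41·(8 − 16.4)/22 = 49.2°C, outside 54.2–60.6°C ✗; longest run = 3 ✓; 3' end CA has 1 G/C ✓ — fails.
Primer B (26 nt, A=5 T=6 G=11 C=4): Tm = 64.9 + 41·(15 − 16.4)/26 = 62.7°C, outside 54.2–60.6°C ✗; longest run = 4 ✓; 3' end AT has 0 G/C, need ≥1 ✗ — fails.
Primer C (27 nt, A=9 T=8 G=4 C=6): Tm = 64.9 + 41·(10 − 16.4)/27 = 55.2°C ✓; longest run = 3 ✓; 3' end CA has 1 G/C ✓ — passes.
Primer D (23 nt, A=3 T=5 G=6 C=9): Tm = 64.9 + 41·(15 − 16.4)/23 = 62.4°C, outside 54.2–60.6°C ✗; longest run = 3 ✓; 3' end GC has 2 G/C ✓ — fails.

Primer C only.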